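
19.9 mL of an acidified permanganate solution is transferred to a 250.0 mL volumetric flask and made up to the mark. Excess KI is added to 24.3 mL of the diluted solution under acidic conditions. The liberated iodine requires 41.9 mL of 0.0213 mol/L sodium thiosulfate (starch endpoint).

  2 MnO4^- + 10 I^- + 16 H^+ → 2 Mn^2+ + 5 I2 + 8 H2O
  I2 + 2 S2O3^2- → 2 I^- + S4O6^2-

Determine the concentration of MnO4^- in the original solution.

n(S2O3^2-) = 0.0419 × 0.0213 = 8.92 × 10^-4 mol
n(I2) = n(S2O3^2-)/2 = 4.46 × 10^-4 mol
From the 2:5 ratio, n(MnO4^-) in the aliquot = 2/5 × 4.46 × 10^-4 = 1.78 × 10^-4 mol
[MnO4^-]_dilute = 1.78 × 10^-4 / 0.0243 = 0.00735 mol/L
[MnO4^-]_original = 0.00735 × 250.0/19.9 = 0.0923 mol/L

0.0923 mol/L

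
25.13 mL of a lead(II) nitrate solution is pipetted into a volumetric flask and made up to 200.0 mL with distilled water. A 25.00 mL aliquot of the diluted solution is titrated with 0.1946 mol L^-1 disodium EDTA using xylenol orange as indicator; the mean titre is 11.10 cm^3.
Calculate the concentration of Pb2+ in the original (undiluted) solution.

Pb^2+ + EDTA^4- → [Pb(EDTA)]^2-
n(EDTA) = 0.01110 × 0.1946 = 2.160 × 10^-3 mol
n(Pb2+) in the aliquot = 2.160 × 10^-3 mol (1:1 ratio)
[Pb2+]_dilute = 2.160 × 10^-3 / 0.02500 = 0.08640 mol/L
Dilution factor = 200.0 / 25.13 = 7.959
[Pb2+]_stock = 0.08640 × 7.959 = 0.6876 mol/L

0.6876 mol/L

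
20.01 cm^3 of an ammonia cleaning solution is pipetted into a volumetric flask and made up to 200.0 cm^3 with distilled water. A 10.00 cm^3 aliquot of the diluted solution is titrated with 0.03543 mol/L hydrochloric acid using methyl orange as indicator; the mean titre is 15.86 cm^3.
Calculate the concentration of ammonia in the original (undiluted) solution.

NH3 + HCl → NH4Cl
n(HCl) = 0.01586 × 0.03543 = 5.619 × 10^-4 mol
n(NH3) in the aliquot = 5.619 × 10^-4 mol (1:1 ratio)
[NH3]_dilute = 5.619 × 10^-4 / 0.01000 = 0.05619 mol/L
Dilution factor = 200.0 / 20.01 = 9.995
[NH3]_stock = 0.05619 × 9.995 = 0.5616 mol/L

0.5616 mol/L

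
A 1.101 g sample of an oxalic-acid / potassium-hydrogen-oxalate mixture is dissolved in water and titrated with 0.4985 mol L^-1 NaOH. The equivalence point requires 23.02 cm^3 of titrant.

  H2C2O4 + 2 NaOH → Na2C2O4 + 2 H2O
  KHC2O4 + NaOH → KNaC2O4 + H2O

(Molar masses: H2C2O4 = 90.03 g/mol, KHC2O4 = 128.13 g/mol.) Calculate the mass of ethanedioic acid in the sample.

0.2000 g

n(NaOH) = 0.02302 × 0.4985 = 0.01148 mol
Let x = n(H2C2O4), y = n(KHC2O4).
Titrant: 2x + 1y = 0.01148;  mass: 90.03x + 128.13y = 1.101
Solving, x = 2.222 × 10^-3 mol, y = 7.032 × 10^-3 mol
mass of H2C2O4 = 2.222 × 10^-3 × 90.03 = 0.2000 g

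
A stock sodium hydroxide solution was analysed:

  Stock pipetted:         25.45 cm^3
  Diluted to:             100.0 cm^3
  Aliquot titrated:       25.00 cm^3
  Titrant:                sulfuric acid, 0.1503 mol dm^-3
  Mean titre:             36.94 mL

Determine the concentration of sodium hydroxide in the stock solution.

2 NaOH + H2SO4 → Na2SO4 + 2 H2O
n(H2SO4) = 0.03694 × 0.1503 = 5.552 × 10^-3 mol
From the 2:1 ratio, n(NaOH) in the aliquot = 2/1 × 5.552 × 10^-3 = 0.01110 mol
[NaOH]_dilute = 0.01110 / 0.02500 = 0.4442 mol/L
Dilution factor = 100.0 / 25.45 = 3.929
[NaOH]_stock = 0.4442 × 3.929 = 1.745 mol/L

1.745 mol/L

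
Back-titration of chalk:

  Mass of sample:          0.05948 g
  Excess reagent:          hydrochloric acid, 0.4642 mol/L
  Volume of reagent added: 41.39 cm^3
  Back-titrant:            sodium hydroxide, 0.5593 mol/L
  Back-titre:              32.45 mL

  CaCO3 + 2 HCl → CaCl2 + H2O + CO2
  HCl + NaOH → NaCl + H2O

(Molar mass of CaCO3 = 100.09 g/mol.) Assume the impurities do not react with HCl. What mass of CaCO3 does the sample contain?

0.05325 g

n(HCl) added = 0.04139 × 0.4642 = 0.01921 mol
n(NaOH) used in back-titration = 0.03245 × 0.5593 = 0.01815 mol
n(HCl) left over = 0.01815 mol (1:1 ratio)
n(HCl) consumed by analyte = 0.01921 − 0.01815 = 1.064 × 10^-3 mol
From the 1:2 ratio, n(CaCO3) = 1/2 × 1.064 × 10^-3 = 5.320 × 10^-4 mol
mass of CaCO3 = 5.320 × 10^-4 × 100.09 = 0.05325 g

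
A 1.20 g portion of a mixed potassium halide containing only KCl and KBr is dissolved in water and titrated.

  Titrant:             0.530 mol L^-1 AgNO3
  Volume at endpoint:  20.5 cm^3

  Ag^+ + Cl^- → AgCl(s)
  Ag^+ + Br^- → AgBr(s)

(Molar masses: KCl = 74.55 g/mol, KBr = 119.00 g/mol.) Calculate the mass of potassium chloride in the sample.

n(AgNO3) = 0.0205 × 0.530 = 0.0109 mol
Let x = n(KCl), y = n(KBr).
Titrant: 1x + 1y = 0.0109;  mass: 74.55x + 119.00y = 1.20
Solving, x = 2.09 × 10^-3 mol, y = 8.77 × 10^-3 mol
mass of KCl = 2.09 × 10^-3 × 74.55 = 0.156 g

0.156 g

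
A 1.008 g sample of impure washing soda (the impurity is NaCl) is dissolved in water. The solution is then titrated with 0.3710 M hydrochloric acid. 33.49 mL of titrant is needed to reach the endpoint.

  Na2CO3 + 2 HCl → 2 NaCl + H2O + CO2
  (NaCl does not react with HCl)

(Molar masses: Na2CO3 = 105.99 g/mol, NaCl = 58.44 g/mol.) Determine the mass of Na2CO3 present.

n(HCl) = 0.03349 × 0.3710 = 0.01242 mol
Let x = n(Na2CO3), y = n(NaCl).
Titrant: 2x = 0.01242;  mass: 105.99x + 58.44y = 1.008
Solving, x = 6.212 × 10^-3 mol, y = 5.981 × 10^-3 mol
mass of Na2CO3 = 6.212 × 10^-3 × 105.99 = 0.6585 g

0.6585 g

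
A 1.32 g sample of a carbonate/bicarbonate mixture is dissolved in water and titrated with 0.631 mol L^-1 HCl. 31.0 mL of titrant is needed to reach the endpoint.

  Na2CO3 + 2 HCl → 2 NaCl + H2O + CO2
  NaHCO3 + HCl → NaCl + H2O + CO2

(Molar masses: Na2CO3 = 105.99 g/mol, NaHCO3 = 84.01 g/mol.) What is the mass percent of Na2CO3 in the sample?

n(HCl) = 0.0310 × 0.631 = 0.0196 mol
Let x = n(Na2CO3), y = n(NaHCO3).
Titrant: 2x + 1y = 0.0196;  mass: 105.99x + 84.01y = 1.32
Solving, x = 5.21 × 10^-3 mol, y = 9.14 × 10^-3 mol
mass of Na2CO3 = 5.21 × 10^-3 × 105.99 = 0.552 g
% Na2CO3 = 0.552 / 1.32 × 100 = 41.9 %

41.9 %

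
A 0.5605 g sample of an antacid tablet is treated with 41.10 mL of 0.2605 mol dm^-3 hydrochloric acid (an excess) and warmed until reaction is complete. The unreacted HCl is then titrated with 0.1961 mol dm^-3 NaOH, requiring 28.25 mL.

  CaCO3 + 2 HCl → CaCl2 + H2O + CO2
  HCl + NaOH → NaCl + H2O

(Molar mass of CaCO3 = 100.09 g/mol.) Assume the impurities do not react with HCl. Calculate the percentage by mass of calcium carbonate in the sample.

n(HCl) added = 0.04110 × 0.2605 = 0.01071 mol
n(NaOH) used in back-titration = 0.02825 × 0.1961 = 5.540 × 10^-3 mol
n(HCl) left over = 5.540 × 10^-3 mol (1:1 ratio)
n(HCl) consumed by analyte = 0.01071 − 5.540 × 10^-3 = 5.167 × 10^-3 mol
From the 1:2 ratio, n(CaCO3) = 1/2 × 5.167 × 10^-3 = 2.583 × 10^-3 mol
mass of CaCO3 = 2.583 × 10^-3 × 100.09 = 0.2586 g
% CaCO3 = 0.2586 / 0.5605 × 100 = 46.13 %

46.13 %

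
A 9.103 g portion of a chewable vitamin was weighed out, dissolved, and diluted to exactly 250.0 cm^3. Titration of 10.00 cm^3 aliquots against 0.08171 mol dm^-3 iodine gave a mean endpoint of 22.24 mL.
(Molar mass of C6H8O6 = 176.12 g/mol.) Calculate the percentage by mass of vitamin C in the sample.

87.90 %

C6H8O6 + I2 → C6H6O6 + 2 HI
n(I2) per titration = 0.02224 × 0.08171 = 1.817 × 10^-3 mol
n(C6H8O6) in each aliquot = 1.817 × 10^-3 mol (1:1 ratio)
n(C6H8O6) in the whole flask = 1.817 × 10^-3 × 250.0/10.00 = 0.04543 mol
mass of C6H8O6 = 0.04543 × 176.12 = 8.001 g
% C6H8O6 = 8.001 / 9.103 × 100 = 87.90 %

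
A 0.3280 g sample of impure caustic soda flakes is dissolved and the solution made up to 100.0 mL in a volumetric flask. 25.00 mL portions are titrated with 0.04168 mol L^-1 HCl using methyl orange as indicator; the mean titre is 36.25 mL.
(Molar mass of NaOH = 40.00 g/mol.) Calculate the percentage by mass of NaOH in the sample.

NaOH + HCl → NaCl + H2O
n(HCl) per titration = 0.03625 × 0.04168 = 1.511 × 10^-3 mol
n(NaOH) in each aliquot = 1.511 × 10^-3 mol (1:1 ratio)
n(NaOH) in the whole flask = 1.511 × 10^-3 × 100.0/25.00 = 6.044 × 10^-3 mol
mass of NaOH = 6.044 × 10^-3 × 40.00 = 0.2417 g
% NaOH = 0.2417 / 0.3280 × 100 = 73.70 %

73.70 %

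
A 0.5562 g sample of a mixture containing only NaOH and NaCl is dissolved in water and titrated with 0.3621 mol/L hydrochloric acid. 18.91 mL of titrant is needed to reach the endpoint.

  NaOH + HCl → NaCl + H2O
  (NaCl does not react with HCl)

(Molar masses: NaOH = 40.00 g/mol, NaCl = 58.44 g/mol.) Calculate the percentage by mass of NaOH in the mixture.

49.24 %

n(HCl) = 0.01891 × 0.3621 = 6.847 × 10^-3 mol
Let x = n(NaOH), y = n(NaCl).
Titrant: 1x = 6.847 × 10^-3;  mass: 40.00x + 58.44y = 0.5562
Solving, x = 6.847 × 10^-3 mol, y = 4.831 × 10^-3 mol
mass of NaOH = 6.847 × 10^-3 × 40.00 = 0.2739 g
% NaOH = 0.2739 / 0.5562 × 100 = 49.24 %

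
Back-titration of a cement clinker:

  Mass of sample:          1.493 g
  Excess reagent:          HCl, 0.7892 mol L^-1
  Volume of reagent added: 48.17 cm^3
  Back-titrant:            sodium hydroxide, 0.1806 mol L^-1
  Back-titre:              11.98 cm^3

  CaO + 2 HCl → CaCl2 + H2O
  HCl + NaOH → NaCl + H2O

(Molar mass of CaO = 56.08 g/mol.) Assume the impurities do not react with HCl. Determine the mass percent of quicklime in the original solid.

67.33 %

n(HCl) added = 0.04817 × 0.7892 = 0.03802 mol
n(NaOH) used in back-titration = 0.01198 × 0.1806 = 2.164 × 10^-3 mol
n(HCl) left over = 2.164 × 10^-3 mol (1:1 ratio)
n(HCl) consumed by analyte = 0.03802 − 2.164 × 10^-3 = 0.03585 mol
From the 1:2 ratio, n(CaO) = 1/2 × 0.03585 = 0.01793 mol
mass of CaO = 0.01793 × 56.08 = 1.005 g
% CaO = 1.005 / 1.493 × 100 = 67.33 %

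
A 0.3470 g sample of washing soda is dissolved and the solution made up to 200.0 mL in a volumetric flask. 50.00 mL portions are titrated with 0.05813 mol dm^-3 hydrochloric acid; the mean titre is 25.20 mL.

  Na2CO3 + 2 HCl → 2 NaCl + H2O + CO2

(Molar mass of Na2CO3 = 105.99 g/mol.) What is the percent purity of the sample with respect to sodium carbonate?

n(HCl) per titration = 0.02520 × 0.05813 = 1.465 × 10^-3 mol
From the 1:2 ratio, n(Na2CO3) in each aliquot = 1/2 × 1.465 × 10^-3 = 7.324 × 10^-4 mol
n(Na2CO3) in the whole flask = 7.324 × 10^-4 × 200.0/50.00 = 2.930 × 10^-3 mol
mass of Na2CO3 = 2.930 × 10^-3 × 105.99 = 0.3105 g
% Na2CO3 = 0.3105 / 0.3470 × 100 = 89.49 %

89.49 %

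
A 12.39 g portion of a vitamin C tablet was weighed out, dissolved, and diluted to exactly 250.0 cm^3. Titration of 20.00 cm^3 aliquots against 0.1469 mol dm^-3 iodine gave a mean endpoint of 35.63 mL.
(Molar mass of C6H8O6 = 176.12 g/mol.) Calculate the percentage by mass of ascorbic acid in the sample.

93.00 %

C6H8O6 + I2 → C6H6O6 + 2 HI
n(I2) per titration = 0.03563 × 0.1469 = 5.234 × 10^-3 mol
n(C6H8O6) in each aliquot = 5.234 × 10^-3 mol (1:1 ratio)
n(C6H8O6) in the whole flask = 5.234 × 10^-3 × 250.0/20.00 = 0.06543 mol
mass of C6H8O6 = 0.06543 × 176.12 = 11.52 g
% C6H8O6 = 11.52 / 12.39 × 100 = 93.00 %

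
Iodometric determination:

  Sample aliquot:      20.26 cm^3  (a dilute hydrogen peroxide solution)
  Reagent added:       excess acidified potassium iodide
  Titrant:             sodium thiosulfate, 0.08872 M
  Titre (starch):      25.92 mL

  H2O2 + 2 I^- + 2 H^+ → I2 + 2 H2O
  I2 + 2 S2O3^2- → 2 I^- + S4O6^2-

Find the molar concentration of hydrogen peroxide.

n(S2O3^2-) = 0.02592 × 0.08872 = 2.300 × 10^-3 mol
n(I2) = n(S2O3^2-)/2 = 1.150 × 10^-3 mol
n(H2O2) in the aliquot = 1.150 × 10^-3 mol (1:1 ratio)
[H2O2] = 1.150 × 10^-3 / 0.02026 = 0.05675 mol/L

0.05675 M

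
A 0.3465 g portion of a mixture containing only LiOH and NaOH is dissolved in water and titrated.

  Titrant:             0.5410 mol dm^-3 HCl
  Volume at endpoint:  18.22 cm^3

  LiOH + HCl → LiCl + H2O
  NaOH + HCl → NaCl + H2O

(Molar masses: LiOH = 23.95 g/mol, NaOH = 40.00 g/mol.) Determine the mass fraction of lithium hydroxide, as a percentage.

n(HCl) = 0.01822 × 0.5410 = 9.857 × 10^-3 mol
Let x = n(LiOH), y = n(NaOH).
Titrant: 1x + 1y = 9.857 × 10^-3;  mass: 23.95x + 40.00y = 0.3465
Solving, x = 2.977 × 10^-3 mol, y = 6.880 × 10^-3 mol
mass of LiOH = 2.977 × 10^-3 × 23.95 = 0.07130 g
% LiOH = 0.07130 / 0.3465 × 100 = 20.58 %

20.58 %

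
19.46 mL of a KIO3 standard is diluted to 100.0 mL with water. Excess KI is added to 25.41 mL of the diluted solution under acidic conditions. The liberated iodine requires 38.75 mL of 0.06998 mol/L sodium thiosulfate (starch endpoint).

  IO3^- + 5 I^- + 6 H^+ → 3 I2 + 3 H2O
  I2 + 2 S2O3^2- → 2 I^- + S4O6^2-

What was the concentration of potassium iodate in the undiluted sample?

n(S2O3^2-) = 0.03875 × 0.06998 = 2.712 × 10^-3 mol
n(I2) = n(S2O3^2-)/2 = 1.356 × 10^-3 mol
From the 1:3 ratio, n(IO3^-) in the aliquot = 1/3 × 1.356 × 10^-3 = 4.520 × 10^-4 mol
[IO3^-]_dilute = 4.520 × 10^-4 / 0.02541 = 0.01779 mol/L
[IO3^-]_original = 0.01779 × 100.0/19.46 = 0.09140 mol/L

0.09140 mol/L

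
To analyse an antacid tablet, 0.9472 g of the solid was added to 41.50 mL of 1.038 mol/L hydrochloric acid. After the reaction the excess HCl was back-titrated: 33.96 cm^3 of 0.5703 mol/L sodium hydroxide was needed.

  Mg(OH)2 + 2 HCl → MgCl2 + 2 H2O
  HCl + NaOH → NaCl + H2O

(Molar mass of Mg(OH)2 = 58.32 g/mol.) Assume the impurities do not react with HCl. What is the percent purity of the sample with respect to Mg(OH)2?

n(HCl) added = 0.04150 × 1.038 = 0.04308 mol
n(NaOH) used in back-titration = 0.03396 × 0.5703 = 0.01937 mol
n(HCl) left over = 0.01937 mol (1:1 ratio)
n(HCl) consumed by analyte = 0.04308 − 0.01937 = 0.02371 mol
From the 1:2 ratio, n(Mg(OH)2) = 1/2 × 0.02371 = 0.01185 mol
mass of Mg(OH)2 = 0.01185 × 58.32 = 0.6914 g
% Mg(OH)2 = 0.6914 / 0.9472 × 100 = 72.99 %

72.99 %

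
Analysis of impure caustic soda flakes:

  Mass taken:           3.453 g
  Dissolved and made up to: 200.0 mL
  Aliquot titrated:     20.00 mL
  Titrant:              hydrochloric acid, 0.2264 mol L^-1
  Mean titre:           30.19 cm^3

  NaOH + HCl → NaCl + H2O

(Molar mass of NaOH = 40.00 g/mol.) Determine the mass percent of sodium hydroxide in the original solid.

n(HCl) per titration = 0.03019 × 0.2264 = 6.835 × 10^-3 mol
n(NaOH) in each aliquot = 6.835 × 10^-3 mol (1:1 ratio)
n(NaOH) in the whole flask = 6.835 × 10^-3 × 200.0/20.00 = 0.06835 mol
mass of NaOH = 0.06835 × 40.00 = 2.734 g
% NaOH = 2.734 / 3.453 × 100 = 79.18 %

79.18 %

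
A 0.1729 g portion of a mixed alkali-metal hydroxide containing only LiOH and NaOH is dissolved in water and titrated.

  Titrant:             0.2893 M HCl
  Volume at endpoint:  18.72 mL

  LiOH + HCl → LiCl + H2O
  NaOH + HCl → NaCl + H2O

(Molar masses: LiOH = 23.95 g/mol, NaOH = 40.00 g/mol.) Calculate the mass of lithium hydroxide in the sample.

0.06525 g

n(HCl) = 0.01872 × 0.2893 = 5.416 × 10^-3 mol
Let x = n(LiOH), y = n(NaOH).
Titrant: 1x + 1y = 5.416 × 10^-3;  mass: 23.95x + 40.00y = 0.1729
Solving, x = 2.724 × 10^-3 mol, y = 2.691 × 10^-3 mol
mass of LiOH = 2.724 × 10^-3 × 23.95 = 0.06525 g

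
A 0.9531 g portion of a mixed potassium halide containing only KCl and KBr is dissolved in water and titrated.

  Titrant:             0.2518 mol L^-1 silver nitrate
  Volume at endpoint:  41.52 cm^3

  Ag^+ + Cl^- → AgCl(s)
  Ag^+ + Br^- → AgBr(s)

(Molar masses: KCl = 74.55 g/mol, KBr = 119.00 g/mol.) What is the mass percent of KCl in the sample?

n(AgNO3) = 0.04152 × 0.2518 = 0.01045 mol
Let x = n(KCl), y = n(KBr).
Titrant: 1x + 1y = 0.01045;  mass: 74.55x + 119.00y = 0.9531
Solving, x = 6.547 × 10^-3 mol, y = 3.908 × 10^-3 mol
mass of KCl = 6.547 × 10^-3 × 74.55 = 0.4881 g
% KCl = 0.4881 / 0.9531 × 100 = 51.21 %

51.21 %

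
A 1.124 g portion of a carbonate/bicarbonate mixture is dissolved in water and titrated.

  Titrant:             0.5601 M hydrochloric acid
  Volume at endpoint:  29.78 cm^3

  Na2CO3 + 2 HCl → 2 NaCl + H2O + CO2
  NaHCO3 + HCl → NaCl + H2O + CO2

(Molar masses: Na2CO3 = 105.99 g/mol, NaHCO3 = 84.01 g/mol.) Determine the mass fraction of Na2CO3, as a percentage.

42.15 %

n(HCl) = 0.02978 × 0.5601 = 0.01668 mol
Let x = n(Na2CO3), y = n(NaHCO3).
Titrant: 2x + 1y = 0.01668;  mass: 105.99x + 84.01y = 1.124
Solving, x = 4.470 × 10^-3 mol, y = 7.740 × 10^-3 mol
mass of Na2CO3 = 4.470 × 10^-3 × 105.99 = 0.4738 g
% Na2CO3 = 0.4738 / 1.124 × 100 = 42.15 %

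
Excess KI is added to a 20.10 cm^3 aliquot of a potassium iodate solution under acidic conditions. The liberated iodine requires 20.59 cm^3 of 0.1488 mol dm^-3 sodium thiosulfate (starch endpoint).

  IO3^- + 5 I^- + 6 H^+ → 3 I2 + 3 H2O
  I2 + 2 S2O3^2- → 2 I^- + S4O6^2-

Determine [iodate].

n(S2O3^2-) = 0.02059 × 0.1488 = 3.064 × 10^-3 mol
n(I2) = n(S2O3^2-)/2 = 1.532 × 10^-3 mol
From the 1:3 ratio, n(IO3^-) in the aliquot = 1/3 × 1.532 × 10^-3 = 5.106 × 10^-4 mol
[IO3^-] = 5.106 × 10^-4 / 0.02010 = 0.02540 mol/L

0.02540 mol/L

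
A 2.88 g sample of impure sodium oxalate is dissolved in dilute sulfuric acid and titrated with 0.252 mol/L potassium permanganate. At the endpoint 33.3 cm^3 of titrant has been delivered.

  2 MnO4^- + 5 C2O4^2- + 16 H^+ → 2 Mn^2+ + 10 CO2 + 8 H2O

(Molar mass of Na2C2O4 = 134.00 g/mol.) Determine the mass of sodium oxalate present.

2.81 g

n(KMnO4) = 0.0333 L × 0.252 mol/L = 8.39 × 10^-3 mol
From the 5:2 ratio, n(Na2C2O4) = 5/2 × 8.39 × 10^-3 = 0.0210 mol
mass of Na2C2O4 = 0.0210 × 134.00 g/mol = 2.81 g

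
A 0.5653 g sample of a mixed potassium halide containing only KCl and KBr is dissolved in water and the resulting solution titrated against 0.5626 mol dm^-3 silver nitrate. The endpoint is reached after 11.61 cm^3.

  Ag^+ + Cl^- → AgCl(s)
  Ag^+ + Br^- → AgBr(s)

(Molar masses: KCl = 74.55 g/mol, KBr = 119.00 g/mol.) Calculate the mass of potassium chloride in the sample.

0.3555 g

n(AgNO3) = 0.01161 × 0.5626 = 6.532 × 10^-3 mol
Let x = n(KCl), y = n(KBr).
Titrant: 1x + 1y = 6.532 × 10^-3;  mass: 74.55x + 119.00y = 0.5653
Solving, x = 4.769 × 10^-3 mol, y = 1.763 × 10^-3 mol
mass of KCl = 4.769 × 10^-3 × 74.55 = 0.3555 g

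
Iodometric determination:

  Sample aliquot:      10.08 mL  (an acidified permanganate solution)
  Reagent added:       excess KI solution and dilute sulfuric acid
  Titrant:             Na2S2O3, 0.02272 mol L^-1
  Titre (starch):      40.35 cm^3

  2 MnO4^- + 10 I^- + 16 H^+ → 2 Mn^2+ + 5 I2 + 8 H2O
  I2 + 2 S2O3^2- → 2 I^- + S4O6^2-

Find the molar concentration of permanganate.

n(S2O3^2-) = 0.04035 × 0.02272 = 9.168 × 10^-4 mol
n(I2) = n(S2O3^2-)/2 = 4.584 × 10^-4 mol
From the 2:5 ratio, n(MnO4^-) in the aliquot = 2/5 × 4.584 × 10^-4 = 1.834 × 10^-4 mol
[MnO4^-] = 1.834 × 10^-4 / 0.01008 = 0.01819 mol/L

0.01819 mol/L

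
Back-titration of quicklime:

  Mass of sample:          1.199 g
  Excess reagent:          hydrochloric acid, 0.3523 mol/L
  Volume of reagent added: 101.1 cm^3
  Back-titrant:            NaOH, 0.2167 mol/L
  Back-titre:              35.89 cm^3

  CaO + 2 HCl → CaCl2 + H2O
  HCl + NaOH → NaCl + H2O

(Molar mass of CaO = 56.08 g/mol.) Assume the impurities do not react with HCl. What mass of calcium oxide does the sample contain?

n(HCl) added = 0.1011 × 0.3523 = 0.03562 mol
n(NaOH) used in back-titration = 0.03589 × 0.2167 = 7.777 × 10^-3 mol
n(HCl) left over = 7.777 × 10^-3 mol (1:1 ratio)
n(HCl) consumed by analyte = 0.03562 − 7.777 × 10^-3 = 0.02784 mol
From the 1:2 ratio, n(CaO) = 1/2 × 0.02784 = 0.01392 mol
mass of CaO = 0.01392 × 56.08 = 0.7806 g

0.7806 g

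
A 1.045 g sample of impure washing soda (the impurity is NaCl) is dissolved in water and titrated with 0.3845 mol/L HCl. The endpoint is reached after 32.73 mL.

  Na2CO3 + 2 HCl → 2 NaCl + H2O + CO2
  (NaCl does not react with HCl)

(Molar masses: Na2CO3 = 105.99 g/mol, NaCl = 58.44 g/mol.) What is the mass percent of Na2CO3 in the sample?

n(HCl) = 0.03273 × 0.3845 = 0.01258 mol
Let x = n(Na2CO3), y = n(NaCl).
Titrant: 2x = 0.01258;  mass: 105.99x + 58.44y = 1.045
Solving, x = 6.292 × 10^-3 mol, y = 6.469 × 10^-3 mol
mass of Na2CO3 = 6.292 × 10^-3 × 105.99 = 0.6669 g
% Na2CO3 = 0.6669 / 1.045 × 100 = 63.82 %

63.82 %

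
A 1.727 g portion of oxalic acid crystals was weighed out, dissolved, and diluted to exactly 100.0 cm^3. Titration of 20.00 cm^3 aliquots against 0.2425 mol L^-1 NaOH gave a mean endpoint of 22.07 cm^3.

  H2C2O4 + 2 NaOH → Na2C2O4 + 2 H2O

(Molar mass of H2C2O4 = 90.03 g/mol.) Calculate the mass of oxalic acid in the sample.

n(NaOH) per titration = 0.02207 × 0.2425 = 5.352 × 10^-3 mol
From the 1:2 ratio, n(H2C2O4) in each aliquot = 1/2 × 5.352 × 10^-3 = 2.676 × 10^-3 mol
n(H2C2O4) in the whole flask = 2.676 × 10^-3 × 100.0/20.00 = 0.01338 mol
mass of H2C2O4 = 0.01338 × 90.03 = 1.205 g

1.205 g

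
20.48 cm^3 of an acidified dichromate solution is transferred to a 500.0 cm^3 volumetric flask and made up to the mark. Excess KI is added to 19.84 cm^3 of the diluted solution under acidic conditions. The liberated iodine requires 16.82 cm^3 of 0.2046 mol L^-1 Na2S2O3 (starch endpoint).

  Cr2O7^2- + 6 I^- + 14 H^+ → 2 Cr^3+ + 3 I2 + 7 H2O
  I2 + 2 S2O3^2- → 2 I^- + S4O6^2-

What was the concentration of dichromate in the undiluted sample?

0.7058 mol/L

n(S2O3^2-) = 0.01682 × 0.2046 = 3.441 × 10^-3 mol
n(I2) = n(S2O3^2-)/2 = 1.721 × 10^-3 mol
From the 1:3 ratio, n(Cr2O7^2-) in the aliquot = 1/3 × 1.721 × 10^-3 = 5.736 × 10^-4 mol
[Cr2O7^2-]_dilute = 5.736 × 10^-4 / 0.01984 = 0.02891 mol/L
[Cr2O7^2-]_original = 0.02891 × 500.0/20.48 = 0.7058 mol/L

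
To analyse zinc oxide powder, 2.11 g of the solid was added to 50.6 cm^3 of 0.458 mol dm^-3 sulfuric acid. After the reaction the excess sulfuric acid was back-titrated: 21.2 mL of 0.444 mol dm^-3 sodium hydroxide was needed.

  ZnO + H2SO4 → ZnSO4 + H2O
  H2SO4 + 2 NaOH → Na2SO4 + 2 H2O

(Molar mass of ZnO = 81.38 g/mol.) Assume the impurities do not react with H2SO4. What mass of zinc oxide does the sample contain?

n(H2SO4) added = 0.0506 × 0.458 = 0.0232 mol
n(NaOH) used in back-titration = 0.0212 × 0.444 = 9.41 × 10^-3 mol
From the 1:2 ratio, n(H2SO4) left over = 1/2 × 9.41 × 10^-3 = 4.71 × 10^-3 mol
n(H2SO4) consumed by analyte = 0.0232 − 4.71 × 10^-3 = 0.0185 mol
n(ZnO) = 0.0185 mol (1:1 ratio)
mass of ZnO = 0.0185 × 81.38 = 1.50 g

1.50 g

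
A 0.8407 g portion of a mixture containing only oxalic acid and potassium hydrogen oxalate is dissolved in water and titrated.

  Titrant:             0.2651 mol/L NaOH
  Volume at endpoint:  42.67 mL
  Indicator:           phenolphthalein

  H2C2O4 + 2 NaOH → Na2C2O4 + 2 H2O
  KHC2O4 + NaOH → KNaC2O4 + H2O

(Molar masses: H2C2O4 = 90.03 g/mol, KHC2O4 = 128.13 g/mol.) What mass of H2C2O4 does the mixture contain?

n(NaOH) = 0.04267 × 0.2651 = 0.01131 mol
Let x = n(H2C2O4), y = n(KHC2O4).
Titrant: 2x + 1y = 0.01131;  mass: 90.03x + 128.13y = 0.8407
Solving, x = 3.662 × 10^-3 mol, y = 3.988 × 10^-3 mol
mass of H2C2O4 = 3.662 × 10^-3 × 90.03 = 0.3297 g

0.3297 g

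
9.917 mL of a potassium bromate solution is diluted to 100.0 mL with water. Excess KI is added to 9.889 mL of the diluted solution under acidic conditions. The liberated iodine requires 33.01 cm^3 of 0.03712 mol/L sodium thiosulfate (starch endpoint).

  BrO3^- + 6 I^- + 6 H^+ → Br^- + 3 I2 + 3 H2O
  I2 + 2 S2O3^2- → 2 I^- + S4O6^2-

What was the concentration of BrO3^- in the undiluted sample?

n(S2O3^2-) = 0.03301 × 0.03712 = 1.225 × 10^-3 mol
n(I2) = n(S2O3^2-)/2 = 6.127 × 10^-4 mol
From the 1:3 ratio, n(BrO3^-) in the aliquot = 1/3 × 6.127 × 10^-4 = 2.042 × 10^-4 mol
[BrO3^-]_dilute = 2.042 × 10^-4 / 0.009889 = 0.02065 mol/L
[BrO3^-]_original = 0.02065 × 100.0/9.917 = 0.2082 mol/L

0.2082 mol/L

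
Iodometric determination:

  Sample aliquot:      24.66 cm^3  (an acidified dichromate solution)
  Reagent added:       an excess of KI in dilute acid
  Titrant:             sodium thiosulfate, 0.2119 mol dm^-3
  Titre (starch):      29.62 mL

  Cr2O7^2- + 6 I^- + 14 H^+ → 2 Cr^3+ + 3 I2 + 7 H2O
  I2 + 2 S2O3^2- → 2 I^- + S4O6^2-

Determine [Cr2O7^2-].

n(S2O3^2-) = 0.02962 × 0.2119 = 6.276 × 10^-3 mol
n(I2) = n(S2O3^2-)/2 = 3.138 × 10^-3 mol
From the 1:3 ratio, n(Cr2O7^2-) in the aliquot = 1/3 × 3.138 × 10^-3 = 1.046 × 10^-3 mol
[Cr2O7^2-] = 1.046 × 10^-3 / 0.02466 = 0.04242 mol/L

0.04242 mol/L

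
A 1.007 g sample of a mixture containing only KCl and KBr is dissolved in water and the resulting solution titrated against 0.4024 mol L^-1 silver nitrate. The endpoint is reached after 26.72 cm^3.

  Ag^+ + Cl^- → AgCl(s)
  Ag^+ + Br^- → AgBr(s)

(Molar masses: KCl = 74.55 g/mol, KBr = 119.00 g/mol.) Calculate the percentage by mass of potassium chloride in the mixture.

45.39 %

n(AgNO3) = 0.02672 × 0.4024 = 0.01075 mol
Let x = n(KCl), y = n(KBr).
Titrant: 1x + 1y = 0.01075;  mass: 74.55x + 119.00y = 1.007
Solving, x = 6.131 × 10^-3 mol, y = 4.622 × 10^-3 mol
mass of KCl = 6.131 × 10^-3 × 74.55 = 0.4570 g
% KCl = 0.4570 / 1.007 × 100 = 45.39 %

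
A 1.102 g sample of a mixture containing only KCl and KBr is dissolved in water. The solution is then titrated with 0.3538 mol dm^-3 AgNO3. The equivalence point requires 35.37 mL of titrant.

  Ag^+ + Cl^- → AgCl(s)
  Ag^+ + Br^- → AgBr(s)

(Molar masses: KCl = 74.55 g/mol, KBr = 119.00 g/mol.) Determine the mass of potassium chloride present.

0.6493 g

n(AgNO3) = 0.03537 × 0.3538 = 0.01251 mol
Let x = n(KCl), y = n(KBr).
Titrant: 1x + 1y = 0.01251;  mass: 74.55x + 119.00y = 1.102
Solving, x = 8.710 × 10^-3 mol, y = 3.804 × 10^-3 mol
mass of KCl = 8.710 × 10^-3 × 74.55 = 0.6493 g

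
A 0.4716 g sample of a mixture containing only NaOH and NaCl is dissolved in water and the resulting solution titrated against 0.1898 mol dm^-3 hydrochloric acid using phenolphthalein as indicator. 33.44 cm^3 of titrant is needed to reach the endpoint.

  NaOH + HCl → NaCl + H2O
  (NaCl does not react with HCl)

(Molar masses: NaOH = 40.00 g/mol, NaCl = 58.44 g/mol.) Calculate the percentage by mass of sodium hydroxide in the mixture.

53.83 %

n(HCl) = 0.03344 × 0.1898 = 6.347 × 10^-3 mol
Let x = n(NaOH), y = n(NaCl).
Titrant: 1x = 6.347 × 10^-3;  mass: 40.00x + 58.44y = 0.4716
Solving, x = 6.347 × 10^-3 mol, y = 3.726 × 10^-3 mol
mass of NaOH = 6.347 × 10^-3 × 40.00 = 0.2539 g
% NaOH = 0.2539 / 0.4716 × 100 = 53.83 %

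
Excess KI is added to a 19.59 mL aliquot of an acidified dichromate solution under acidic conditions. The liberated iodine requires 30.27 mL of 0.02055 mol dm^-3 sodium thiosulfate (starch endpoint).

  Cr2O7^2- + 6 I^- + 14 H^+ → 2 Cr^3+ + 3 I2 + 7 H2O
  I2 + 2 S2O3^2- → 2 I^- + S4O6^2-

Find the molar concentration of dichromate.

n(S2O3^2-) = 0.03027 × 0.02055 = 6.220 × 10^-4 mol
n(I2) = n(S2O3^2-)/2 = 3.110 × 10^-4 mol
From the 1:3 ratio, n(Cr2O7^2-) in the aliquot = 1/3 × 3.110 × 10^-4 = 1.037 × 10^-4 mol
[Cr2O7^2-] = 1.037 × 10^-4 / 0.01959 = 0.005292 mol/L

0.005292 mol/L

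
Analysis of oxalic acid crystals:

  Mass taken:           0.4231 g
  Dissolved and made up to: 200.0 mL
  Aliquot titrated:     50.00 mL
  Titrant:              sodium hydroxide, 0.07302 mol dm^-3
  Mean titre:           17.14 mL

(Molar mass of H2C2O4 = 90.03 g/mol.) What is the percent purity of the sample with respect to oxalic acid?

H2C2O4 + 2 NaOH → Na2C2O4 + 2 H2O
n(NaOH) per titration = 0.01714 × 0.07302 = 1.252 × 10^-3 mol
From the 1:2 ratio, n(H2C2O4) in each aliquot = 1/2 × 1.252 × 10^-3 = 6.258 × 10^-4 mol
n(H2C2O4) in the whole flask = 6.258 × 10^-4 × 200.0/50.00 = 2.503 × 10^-3 mol
mass of H2C2O4 = 2.503 × 10^-3 × 90.03 = 0.2254 g
% H2C2O4 = 0.2254 / 0.4231 × 100 = 53.26 %

53.26 %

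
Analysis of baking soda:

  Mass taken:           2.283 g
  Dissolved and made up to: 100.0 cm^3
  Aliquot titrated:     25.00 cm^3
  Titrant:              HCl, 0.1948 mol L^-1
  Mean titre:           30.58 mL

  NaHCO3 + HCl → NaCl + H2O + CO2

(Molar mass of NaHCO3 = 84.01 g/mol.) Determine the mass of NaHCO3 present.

n(HCl) per titration = 0.03058 × 0.1948 = 5.957 × 10^-3 mol
n(NaHCO3) in each aliquot = 5.957 × 10^-3 mol (1:1 ratio)
n(NaHCO3) in the whole flask = 5.957 × 10^-3 × 100.0/25.00 = 0.02383 mol
mass of NaHCO3 = 0.02383 × 84.01 = 2.002 g

2.002 g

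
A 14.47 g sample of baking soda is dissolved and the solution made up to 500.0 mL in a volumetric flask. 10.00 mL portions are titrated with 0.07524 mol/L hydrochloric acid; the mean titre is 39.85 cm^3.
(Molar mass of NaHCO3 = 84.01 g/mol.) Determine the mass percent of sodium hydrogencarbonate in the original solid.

87.04 %

NaHCO3 + HCl → NaCl + H2O + CO2
n(HCl) per titration = 0.03985 × 0.07524 = 2.998 × 10^-3 mol
n(NaHCO3) in each aliquot = 2.998 × 10^-3 mol (1:1 ratio)
n(NaHCO3) in the whole flask = 2.998 × 10^-3 × 500.0/10.00 = 0.1499 mol
mass of NaHCO3 = 0.1499 × 84.01 = 12.59 g
% NaHCO3 = 12.59 / 14.47 × 100 = 87.04 %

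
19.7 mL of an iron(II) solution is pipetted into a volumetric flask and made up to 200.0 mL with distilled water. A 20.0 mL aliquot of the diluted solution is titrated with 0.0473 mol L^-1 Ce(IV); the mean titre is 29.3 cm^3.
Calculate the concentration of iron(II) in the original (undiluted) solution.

Ce^4+ + Fe^2+ → Ce^3+ + Fe^3+
n(Ce4+) = 0.0293 × 0.0473 = 1.39 × 10^-3 mol
n(Fe2+) in the aliquot = 1.39 × 10^-3 mol (1:1 ratio)
[Fe2+]_dilute = 1.39 × 10^-3 / 0.0200 = 0.0693 mol/L
Dilution factor = 200.0 / 19.7 = 10.15
[Fe2+]_stock = 0.0693 × 10.15 = 0.703 mol/L

0.703 mol/L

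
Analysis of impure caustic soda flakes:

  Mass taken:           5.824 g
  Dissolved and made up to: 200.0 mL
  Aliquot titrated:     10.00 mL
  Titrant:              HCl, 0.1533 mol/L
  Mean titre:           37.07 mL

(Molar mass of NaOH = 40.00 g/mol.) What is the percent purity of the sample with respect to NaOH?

NaOH + HCl → NaCl + H2O
n(HCl) per titration = 0.03707 × 0.1533 = 5.683 × 10^-3 mol
n(NaOH) in each aliquot = 5.683 × 10^-3 mol (1:1 ratio)
n(NaOH) in the whole flask = 5.683 × 10^-3 × 200.0/10.00 = 0.1137 mol
mass of NaOH = 0.1137 × 40.00 = 4.546 g
% NaOH = 4.546 / 5.824 × 100 = 78.06 %

78.06 %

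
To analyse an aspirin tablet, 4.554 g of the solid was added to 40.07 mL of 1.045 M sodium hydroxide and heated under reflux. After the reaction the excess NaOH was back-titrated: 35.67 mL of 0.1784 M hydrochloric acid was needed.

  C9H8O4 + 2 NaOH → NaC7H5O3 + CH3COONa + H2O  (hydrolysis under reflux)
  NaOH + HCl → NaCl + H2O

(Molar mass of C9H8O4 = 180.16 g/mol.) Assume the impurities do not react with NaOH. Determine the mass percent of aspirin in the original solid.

70.24 %

n(NaOH) added = 0.04007 × 1.045 = 0.04187 mol
n(HCl) used in back-titration = 0.03567 × 0.1784 = 6.364 × 10^-3 mol
n(NaOH) left over = 6.364 × 10^-3 mol (1:1 ratio)
n(NaOH) consumed by analyte = 0.04187 − 6.364 × 10^-3 = 0.03551 mol
From the 1:2 ratio, n(C9H8O4) = 1/2 × 0.03551 = 0.01775 mol
mass of C9H8O4 = 0.01775 × 180.16 = 3.199 g
% C9H8O4 = 3.199 / 4.554 × 100 = 70.24 %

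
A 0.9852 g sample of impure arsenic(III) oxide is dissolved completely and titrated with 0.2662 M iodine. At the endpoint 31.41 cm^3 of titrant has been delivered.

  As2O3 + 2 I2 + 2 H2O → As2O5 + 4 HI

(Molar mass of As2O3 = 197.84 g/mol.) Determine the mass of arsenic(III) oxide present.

n(I2) = 0.03141 L × 0.2662 mol/L = 8.361 × 10^-3 mol
From the 1:2 ratio, n(As2O3) = 1/2 × 8.361 × 10^-3 = 4.181 × 10^-3 mol
mass of As2O3 = 4.181 × 10^-3 × 197.84 g/mol = 0.8271 g

0.8271 g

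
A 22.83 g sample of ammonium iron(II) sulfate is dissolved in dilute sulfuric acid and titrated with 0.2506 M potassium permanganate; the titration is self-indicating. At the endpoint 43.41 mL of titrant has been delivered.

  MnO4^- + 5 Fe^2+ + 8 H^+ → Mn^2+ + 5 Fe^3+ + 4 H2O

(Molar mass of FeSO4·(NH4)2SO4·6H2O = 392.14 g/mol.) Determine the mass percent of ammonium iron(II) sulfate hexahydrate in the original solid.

93.43 %

n(KMnO4) = 0.04341 L × 0.2506 mol/L = 0.01088 mol
From the 5:1 ratio, n(FeSO4·(NH4)2SO4·6H2O) = 5/1 × 0.01088 = 0.05439 mol
mass of FeSO4·(NH4)2SO4·6H2O = 0.05439 × 392.14 g/mol = 21.33 g
% FeSO4·(NH4)2SO4·6H2O = 21.33 / 22.83 × 100 = 93.43 %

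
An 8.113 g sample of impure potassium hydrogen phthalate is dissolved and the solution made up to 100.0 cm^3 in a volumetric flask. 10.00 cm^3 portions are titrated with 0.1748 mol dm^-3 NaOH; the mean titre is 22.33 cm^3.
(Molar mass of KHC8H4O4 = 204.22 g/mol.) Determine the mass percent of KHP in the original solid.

KHC8H4O4 + NaOH → KNaC8H4O4 + H2O
n(NaOH) per titration = 0.02233 × 0.1748 = 3.903 × 10^-3 mol
n(KHC8H4O4) in each aliquot = 3.903 × 10^-3 mol (1:1 ratio)
n(KHC8H4O4) in the whole flask = 3.903 × 10^-3 × 100.0/10.00 = 0.03903 mol
mass of KHC8H4O4 = 0.03903 × 204.22 = 7.971 g
% KHC8H4O4 = 7.971 / 8.113 × 100 = 98.25 %

98.25 %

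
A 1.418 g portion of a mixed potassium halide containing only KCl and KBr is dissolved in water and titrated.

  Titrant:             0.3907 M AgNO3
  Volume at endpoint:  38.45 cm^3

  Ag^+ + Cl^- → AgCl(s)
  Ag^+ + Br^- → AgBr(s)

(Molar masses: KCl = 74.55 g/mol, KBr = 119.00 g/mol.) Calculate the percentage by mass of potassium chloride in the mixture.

n(AgNO3) = 0.03845 × 0.3907 = 0.01502 mol
Let x = n(KCl), y = n(KBr).
Titrant: 1x + 1y = 0.01502;  mass: 74.55x + 119.00y = 1.418
Solving, x = 8.316 × 10^-3 mol, y = 6.706 × 10^-3 mol
mass of KCl = 8.316 × 10^-3 × 74.55 = 0.6200 g
% KCl = 0.6200 / 1.418 × 100 = 43.72 %

43.72 %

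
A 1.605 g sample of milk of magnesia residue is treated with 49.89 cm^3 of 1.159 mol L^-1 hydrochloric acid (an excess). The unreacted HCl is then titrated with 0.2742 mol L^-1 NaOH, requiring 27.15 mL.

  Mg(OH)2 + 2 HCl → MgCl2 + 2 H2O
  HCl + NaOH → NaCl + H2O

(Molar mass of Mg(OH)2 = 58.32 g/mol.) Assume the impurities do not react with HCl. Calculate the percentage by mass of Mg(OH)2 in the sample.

n(HCl) added = 0.04989 × 1.159 = 0.05782 mol
n(NaOH) used in back-titration = 0.02715 × 0.2742 = 7.445 × 10^-3 mol
n(HCl) left over = 7.445 × 10^-3 mol (1:1 ratio)
n(HCl) consumed by analyte = 0.05782 − 7.445 × 10^-3 = 0.05038 mol
From the 1:2 ratio, n(Mg(OH)2) = 1/2 × 0.05038 = 0.02519 mol
mass of Mg(OH)2 = 0.02519 × 58.32 = 1.469 g
% Mg(OH)2 = 1.469 / 1.605 × 100 = 91.53 %

91.53 %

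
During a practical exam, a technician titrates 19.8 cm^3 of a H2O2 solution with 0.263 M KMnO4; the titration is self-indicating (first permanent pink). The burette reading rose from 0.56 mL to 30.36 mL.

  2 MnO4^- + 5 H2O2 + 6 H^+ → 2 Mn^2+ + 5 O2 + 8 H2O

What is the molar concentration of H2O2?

n(KMnO4) = 0.0298 L × 0.263 mol/L = 7.84 × 10^-3 mol
From the 5:2 mole ratio, n(H2O2) = 5/2 × 7.84 × 10^-3 = 0.0196 mol
[H2O2] = 0.0196 mol / 0.0198 L = 0.990 mol/L

0.990 M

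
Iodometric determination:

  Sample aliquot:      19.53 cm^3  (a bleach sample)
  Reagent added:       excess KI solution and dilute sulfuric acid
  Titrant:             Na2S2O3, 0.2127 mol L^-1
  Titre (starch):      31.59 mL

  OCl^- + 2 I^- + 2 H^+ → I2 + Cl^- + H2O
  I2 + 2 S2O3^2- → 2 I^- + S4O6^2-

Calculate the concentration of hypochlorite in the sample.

0.1720 mol/L

n(S2O3^2-) = 0.03159 × 0.2127 = 6.719 × 10^-3 mol
n(I2) = n(S2O3^2-)/2 = 3.360 × 10^-3 mol
n(OCl^-) in the aliquot = 3.360 × 10^-3 mol (1:1 ratio)
[OCl^-] = 3.360 × 10^-3 / 0.01953 = 0.1720 mol/L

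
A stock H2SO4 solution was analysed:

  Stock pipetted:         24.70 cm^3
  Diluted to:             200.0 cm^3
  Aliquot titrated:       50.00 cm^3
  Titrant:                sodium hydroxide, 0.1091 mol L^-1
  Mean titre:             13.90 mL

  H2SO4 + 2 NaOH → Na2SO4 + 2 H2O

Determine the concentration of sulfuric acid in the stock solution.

n(NaOH) = 0.01390 × 0.1091 = 1.516 × 10^-3 mol
From the 1:2 ratio, n(H2SO4) in the aliquot = 1/2 × 1.516 × 10^-3 = 7.582 × 10^-4 mol
[H2SO4]_dilute = 7.582 × 10^-4 / 0.05000 = 0.01516 mol/L
Dilution factor = 200.0 / 24.70 = 8.097
[H2SO4]_stock = 0.01516 × 8.097 = 0.1228 mol/L

0.1228 mol/L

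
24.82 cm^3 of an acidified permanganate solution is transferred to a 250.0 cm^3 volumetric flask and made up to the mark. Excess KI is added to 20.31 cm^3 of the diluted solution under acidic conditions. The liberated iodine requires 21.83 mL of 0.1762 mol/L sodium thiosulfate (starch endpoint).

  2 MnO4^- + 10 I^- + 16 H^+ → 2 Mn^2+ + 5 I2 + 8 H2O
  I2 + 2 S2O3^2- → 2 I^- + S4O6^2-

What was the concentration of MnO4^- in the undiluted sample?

0.3815 mol/L

n(S2O3^2-) = 0.02183 × 0.1762 = 3.846 × 10^-3 mol
n(I2) = n(S2O3^2-)/2 = 1.923 × 10^-3 mol
From the 2:5 ratio, n(MnO4^-) in the aliquot = 2/5 × 1.923 × 10^-3 = 7.693 × 10^-4 mol
[MnO4^-]_dilute = 7.693 × 10^-4 / 0.02031 = 0.03788 mol/L
[MnO4^-]_original = 0.03788 × 250.0/24.82 = 0.3815 mol/L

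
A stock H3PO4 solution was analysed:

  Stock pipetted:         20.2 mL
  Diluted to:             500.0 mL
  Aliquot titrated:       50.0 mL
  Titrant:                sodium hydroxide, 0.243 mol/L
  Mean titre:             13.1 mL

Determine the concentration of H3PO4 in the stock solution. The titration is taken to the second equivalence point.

0.788 mol/L

H3PO4 + 2 NaOH → Na2HPO4 + 2 H2O
n(NaOH) = 0.0131 × 0.243 = 3.18 × 10^-3 mol
From the 1:2 ratio, n(H3PO4) in the aliquot = 1/2 × 3.18 × 10^-3 = 1.59 × 10^-3 mol
[H3PO4]_dilute = 1.59 × 10^-3 / 0.0500 = 0.0318 mol/L
Dilution factor = 500.0 / 20.2 = 24.75
[H3PO4]_stock = 0.0318 × 24.75 = 0.788 mol/L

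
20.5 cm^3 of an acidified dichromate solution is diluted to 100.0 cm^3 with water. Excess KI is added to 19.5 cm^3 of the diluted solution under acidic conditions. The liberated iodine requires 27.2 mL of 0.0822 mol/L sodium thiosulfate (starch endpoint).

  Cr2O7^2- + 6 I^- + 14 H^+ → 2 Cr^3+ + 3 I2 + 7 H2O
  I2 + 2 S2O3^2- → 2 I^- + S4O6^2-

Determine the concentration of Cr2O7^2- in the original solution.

n(S2O3^2-) = 0.0272 × 0.0822 = 2.24 × 10^-3 mol
n(I2) = n(S2O3^2-)/2 = 1.12 × 10^-3 mol
From the 1:3 ratio, n(Cr2O7^2-) in the aliquot = 1/3 × 1.12 × 10^-3 = 3.73 × 10^-4 mol
[Cr2O7^2-]_dilute = 3.73 × 10^-4 / 0.0195 = 0.0191 mol/L
[Cr2O7^2-]_original = 0.0191 × 100.0/20.5 = 0.0932 mol/L

0.0932 mol/L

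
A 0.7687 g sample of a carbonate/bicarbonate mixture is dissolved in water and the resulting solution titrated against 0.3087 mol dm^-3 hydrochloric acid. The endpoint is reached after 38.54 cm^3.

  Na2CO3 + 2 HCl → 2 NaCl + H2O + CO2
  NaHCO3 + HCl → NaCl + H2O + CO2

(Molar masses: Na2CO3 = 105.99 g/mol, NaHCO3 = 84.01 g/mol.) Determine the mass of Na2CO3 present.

n(HCl) = 0.03854 × 0.3087 = 0.01190 mol
Let x = n(Na2CO3), y = n(NaHCO3).
Titrant: 2x + 1y = 0.01190;  mass: 105.99x + 84.01y = 0.7687
Solving, x = 3.721 × 10^-3 mol, y = 4.456 × 10^-3 mol
mass of Na2CO3 = 3.721 × 10^-3 × 105.99 = 0.3944 g

0.3944 g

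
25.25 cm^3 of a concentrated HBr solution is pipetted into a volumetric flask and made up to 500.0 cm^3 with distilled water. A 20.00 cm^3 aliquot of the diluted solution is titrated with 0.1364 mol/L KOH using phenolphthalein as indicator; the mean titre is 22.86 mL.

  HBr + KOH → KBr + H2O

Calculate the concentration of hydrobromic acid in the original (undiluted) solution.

n(KOH) = 0.02286 × 0.1364 = 3.118 × 10^-3 mol
n(HBr) in the aliquot = 3.118 × 10^-3 mol (1:1 ratio)
[HBr]_dilute = 3.118 × 10^-3 / 0.02000 = 0.1559 mol/L
Dilution factor = 500.0 / 25.25 = 19.80
[HBr]_stock = 0.1559 × 19.80 = 3.087 mol/L

3.087 mol/L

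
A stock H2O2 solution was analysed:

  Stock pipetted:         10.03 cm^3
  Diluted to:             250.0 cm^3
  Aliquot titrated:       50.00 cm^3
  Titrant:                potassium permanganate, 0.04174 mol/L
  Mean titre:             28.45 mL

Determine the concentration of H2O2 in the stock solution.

1.480 mol/L

2 MnO4^- + 5 H2O2 + 6 H^+ → 2 Mn^2+ + 5 O2 + 8 H2O
n(KMnO4) = 0.02845 × 0.04174 = 1.188 × 10^-3 mol
From the 5:2 ratio, n(H2O2) in the aliquot = 5/2 × 1.188 × 10^-3 = 2.969 × 10^-3 mol
[H2O2]_dilute = 2.969 × 10^-3 / 0.05000 = 0.05938 mol/L
Dilution factor = 250.0 / 10.03 = 24.93
[H2O2]_stock = 0.05938 × 24.93 = 1.480 mol/L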